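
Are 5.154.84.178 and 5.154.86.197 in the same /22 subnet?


Mask: 255.255.252.0
5.154.84.178 AND mask = 5.154.84.0
5.154.86.197 AND mask = 5.154.84.0
Yes, same subnet (5.154.84.0)


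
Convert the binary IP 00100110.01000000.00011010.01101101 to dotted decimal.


00100110 = 38
01000000 = 64
00011010 = 26
01101101 = 109
IP: 38.64.26.109


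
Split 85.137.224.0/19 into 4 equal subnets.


New prefix = 19 + 2 = 21
Each subnet has 2048 addresses
  85.137.224.0/21
  85.137.232.0/21
  85.137.240.0/21
  85.137.248.0/21
Subnets: 85.137.224.0/21, 85.137.232.0/21, 85.137.240.0/21, 85.137.248.0/21


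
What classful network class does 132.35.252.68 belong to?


First octet: 132
Binary: 10000100
10xxxxxx -> Class B (128-191)
Class B, default mask 255.255.0.0 (/16)


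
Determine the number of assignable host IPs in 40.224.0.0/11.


Host bits = 32 - 11 = 21
Total addresses = 2^21 = 2097152
Usable = total - 2 (network and broadcast)
Usable hosts: 2097150


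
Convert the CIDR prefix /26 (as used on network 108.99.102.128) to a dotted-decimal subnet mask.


/26 means 26 network bits, 6 host bits
Binary: 11111111111111111111111111000000
Mask: 255.255.255.192


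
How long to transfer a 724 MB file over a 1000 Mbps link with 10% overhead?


Effective throughput = 1000 * (1 - 10/100) = 900 Mbps
File size in Mb = 724 * 8 = 5792 Mb
Time = 5792 / 900
Time = 6.4356 seconds


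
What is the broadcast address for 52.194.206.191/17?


Network: 52.194.128.0/17
Host bits = 15
Set all host bits to 1:
Broadcast: 52.194.255.255


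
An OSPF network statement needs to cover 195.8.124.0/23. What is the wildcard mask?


Subnet mask: 255.255.254.0
Wildcard = 255.255.255.255 - subnet mask
255 - 255 = 0
255 - 255 = 0
255 - 254 = 1
255 - 0 = 255
Wildcard: 0.0.1.255


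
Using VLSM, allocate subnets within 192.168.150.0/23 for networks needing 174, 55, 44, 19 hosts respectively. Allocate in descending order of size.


174 hosts -> /24 (254 usable): 192.168.150.0/24
55 hosts -> /26 (62 usable): 192.168.151.0/26
44 hosts -> /26 (62 usable): 192.168.151.64/26
19 hosts -> /27 (30 usable): 192.168.151.128/27
Allocation: 192.168.150.0/24 (174 hosts, 254 usable); 192.168.151.0/26 (55 hosts, 62 usable); 192.168.151.64/26 (44 hosts, 62 usable); 192.168.151.128/27 (19 hosts, 30 usable)


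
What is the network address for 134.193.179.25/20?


IP:   10000110.11000001.10110011.00011001
Mask: 11111111.11111111.11110000.00000000
AND operation:
Net:  10000110.11000001.10110000.00000000
Network: 134.193.176.0/20


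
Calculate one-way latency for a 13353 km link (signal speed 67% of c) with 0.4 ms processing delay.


Speed = 0.67 * 3e5 km/s = 201000 km/s
Propagation delay = 13353 / 201000 = 0.0664 s = 66.4328 ms
Processing delay = 0.4 ms
Total one-way latency = 66.8328 ms


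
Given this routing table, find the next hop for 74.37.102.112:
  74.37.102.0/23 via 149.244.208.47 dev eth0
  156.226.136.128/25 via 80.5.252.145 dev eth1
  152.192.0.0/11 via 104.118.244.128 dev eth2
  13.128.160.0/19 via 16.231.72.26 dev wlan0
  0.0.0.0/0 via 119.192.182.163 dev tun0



Longest prefix match for 74.37.102.112:
  /23 74.37.102.0: MATCH
  /25 156.226.136.128: no
  /11 152.192.0.0: no
  /19 13.128.160.0: no
  /0 0.0.0.0: MATCH
Selected: next-hop 149.244.208.47 via eth0 (matched /23)


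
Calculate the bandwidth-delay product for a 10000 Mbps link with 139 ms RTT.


BDP = bandwidth * RTT
= 10000 Mbps * 139 ms
= 10000 * 1e6 * 139 / 1000 bits
= 1390000000 bits
= 173750000 bytes
= 169677.7344 KB
BDP = 1390000000 bits (173750000 bytes)


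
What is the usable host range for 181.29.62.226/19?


Network: 181.29.32.0
Broadcast: 181.29.63.255
First usable = network + 1
Last usable = broadcast - 1
Range: 181.29.32.1 to 181.29.63.254


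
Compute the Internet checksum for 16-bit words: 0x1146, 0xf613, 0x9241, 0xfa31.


Sum all words (with carry folding):
+ 0x1146 = 0x1146
+ 0xf613 = 0x075a
+ 0x9241 = 0x999b
+ 0xfa31 = 0x93cd
One's complement: ~0x93cd
Checksum = 0x6c32


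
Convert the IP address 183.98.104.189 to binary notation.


183 = 10110111
98 = 01100010
104 = 01101000
189 = 10111101
Binary: 10110111.01100010.01101000.10111101


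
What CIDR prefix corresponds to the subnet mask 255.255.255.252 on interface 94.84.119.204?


Binary: 11111111.11111111.11111111.11111100
Count leading 1s
Prefix: /30


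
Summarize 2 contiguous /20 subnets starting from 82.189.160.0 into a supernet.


Original prefix: /20
Number of subnets: 2 = 2^1
New prefix = 20 - 1 = 19
Supernet: 82.189.160.0/19


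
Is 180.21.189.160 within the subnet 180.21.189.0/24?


Subnet network: 180.21.189.0
Test IP AND mask: 180.21.189.0
Yes, 180.21.189.160 is in 180.21.189.0/24


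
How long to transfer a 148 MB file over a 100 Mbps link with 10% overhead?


Effective throughput = 100 * (1 - 10/100) = 90 Mbps
File size in Mb = 148 * 8 = 1184 Mb
Time = 1184 / 90
Time = 13.1556 seconds


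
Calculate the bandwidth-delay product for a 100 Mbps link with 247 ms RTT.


BDP = bandwidth * RTT
= 100 Mbps * 247 ms
= 100 * 1e6 * 247 / 1000 bits
= 24700000 bits
= 3087500 bytes
= 3015.1367 KB
BDP = 24700000 bits (3087500 bytes)


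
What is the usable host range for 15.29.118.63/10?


Network: 15.0.0.0
Broadcast: 15.63.255.255
First usable = network + 1
Last usable = broadcast - 1
Range: 15.0.0.1 to 15.63.255.254


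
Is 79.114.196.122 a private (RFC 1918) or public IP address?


RFC 1918 private ranges:
  10.0.0.0/8 (10.0.0.0 - 10.255.255.255)
  172.16.0.0/12 (172.16.0.0 - 172.31.255.255)
  192.168.0.0/16 (192.168.0.0 - 192.168.255.255)
Public (not in any RFC 1918 range)


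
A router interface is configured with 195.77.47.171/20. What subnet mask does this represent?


/20 means 20 network bits, 12 host bits
Binary: 11111111111111111111000000000000
Mask: 255.255.240.0


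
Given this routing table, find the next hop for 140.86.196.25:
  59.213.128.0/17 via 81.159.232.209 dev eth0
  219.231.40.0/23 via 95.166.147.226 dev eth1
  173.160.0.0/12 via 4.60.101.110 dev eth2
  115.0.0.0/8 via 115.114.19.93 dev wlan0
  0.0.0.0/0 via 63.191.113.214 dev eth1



Longest prefix match for 140.86.196.25:
  /17 59.213.128.0: no
  /23 219.231.40.0: no
  /12 173.160.0.0: no
  /8 115.0.0.0: no
  /0 0.0.0.0: MATCH
Selected: next-hop 63.191.113.214 via eth1 (matched /0)


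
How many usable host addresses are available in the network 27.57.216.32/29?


Host bits = 32 - 29 = 3
Total addresses = 2^3 = 8
Usable = total - 2 (network and broadcast)
Usable hosts: 6


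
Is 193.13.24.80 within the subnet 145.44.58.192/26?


Subnet network: 145.44.58.192
Test IP AND mask: 193.13.24.64
No, 193.13.24.80 is not in 145.44.58.192/26


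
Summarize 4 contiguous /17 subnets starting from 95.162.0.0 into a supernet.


Original prefix: /17
Number of subnets: 4 = 2^2
New prefix = 17 - 2 = 15
Supernet: 95.162.0.0/15


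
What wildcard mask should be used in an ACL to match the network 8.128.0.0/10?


Subnet mask: 255.192.0.0
Wildcard = 255.255.255.255 - subnet mask
255 - 255 = 0
255 - 192 = 63
255 - 0 = 255
255 - 0 = 255
Wildcard: 0.63.255.255


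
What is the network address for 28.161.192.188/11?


IP:   00011100.10100001.11000000.10111100
Mask: 11111111.11100000.00000000.00000000
AND operation:
Net:  00011100.10100000.00000000.00000000
Network: 28.160.0.0/11


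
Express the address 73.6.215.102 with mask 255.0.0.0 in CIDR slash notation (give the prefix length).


Binary: 11111111.00000000.00000000.00000000
Count leading 1s
Prefix: /8


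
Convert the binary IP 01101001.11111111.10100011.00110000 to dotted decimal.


01101001 = 105
11111111 = 255
10100011 = 163
00110000 = 48
IP: 105.255.163.48


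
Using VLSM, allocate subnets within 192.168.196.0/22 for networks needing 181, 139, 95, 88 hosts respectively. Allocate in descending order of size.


181 hosts -> /24 (254 usable): 192.168.196.0/24
139 hosts -> /24 (254 usable): 192.168.197.0/24
95 hosts -> /25 (126 usable): 192.168.198.0/25
88 hosts -> /25 (126 usable): 192.168.198.128/25
Allocation: 192.168.196.0/24 (181 hosts, 254 usable); 192.168.197.0/24 (139 hosts, 254 usable); 192.168.198.0/25 (95 hosts, 126 usable); 192.168.198.128/25 (88 hosts, 126 usable)


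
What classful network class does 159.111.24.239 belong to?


First octet: 159
Binary: 10011111
10xxxxxx -> Class B (128-191)
Class B, default mask 255.255.0.0 (/16)


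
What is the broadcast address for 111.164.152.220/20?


Network: 111.164.144.0/20
Host bits = 12
Set all host bits to 1:
Broadcast: 111.164.159.255


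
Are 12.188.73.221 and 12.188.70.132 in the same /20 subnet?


Mask: 255.255.240.0
12.188.73.221 AND mask = 12.188.64.0
12.188.70.132 AND mask = 12.188.64.0
Yes, same subnet (12.188.64.0)


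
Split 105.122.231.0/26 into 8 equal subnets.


New prefix = 26 + 3 = 29
Each subnet has 8 addresses
  105.122.231.0/29
  105.122.231.8/29
  105.122.231.16/29
  105.122.231.24/29
  105.122.231.32/29
  105.122.231.40/29
  105.122.231.48/29
  105.122.231.56/29
Subnets: 105.122.231.0/29, 105.122.231.8/29, 105.122.231.16/29, 105.122.231.24/29, 105.122.231.32/29, 105.122.231.40/29, 105.122.231.48/29, 105.122.231.56/29


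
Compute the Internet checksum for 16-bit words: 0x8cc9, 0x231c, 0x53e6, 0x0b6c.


Sum all words (with carry folding):
+ 0x8cc9 = 0x8cc9
+ 0x231c = 0xafe5
+ 0x53e6 = 0x03cc
+ 0x0b6c = 0x0f38
One's complement: ~0x0f38
Checksum = 0xf0c7


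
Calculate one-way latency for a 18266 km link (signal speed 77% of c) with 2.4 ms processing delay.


Speed = 0.77 * 3e5 km/s = 231000 km/s
Propagation delay = 18266 / 231000 = 0.0791 s = 79.0736 ms
Processing delay = 2.4 ms
Total one-way latency = 81.4736 ms


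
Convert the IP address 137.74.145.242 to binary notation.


137 = 10001001
74 = 01001010
145 = 10010001
242 = 11110010
Binary: 10001001.01001010.10010001.11110010


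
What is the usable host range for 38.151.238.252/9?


Network: 38.128.0.0
Broadcast: 38.255.255.255
First usable = network + 1
Last usable = broadcast - 1
Range: 38.128.0.1 to 38.255.255.254


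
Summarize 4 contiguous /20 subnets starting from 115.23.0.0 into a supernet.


Original prefix: /20
Number of subnets: 4 = 2^2
New prefix = 20 - 2 = 18
Supernet: 115.23.0.0/18


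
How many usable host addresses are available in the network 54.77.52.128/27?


Host bits = 32 - 27 = 5
Total addresses = 2^5 = 32
Usable = total - 2 (network and broadcast)
Usable hosts: 30


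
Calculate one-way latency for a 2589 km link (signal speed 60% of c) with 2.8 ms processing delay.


Speed = 0.6 * 3e5 km/s = 180000 km/s
Propagation delay = 2589 / 180000 = 0.0144 s = 14.3833 ms
Processing delay = 2.8 ms
Total one-way latency = 17.1833 ms


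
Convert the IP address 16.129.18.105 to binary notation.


16 = 00010000
129 = 10000001
18 = 00010010
105 = 01101001
Binary: 00010000.10000001.00010010.01101001


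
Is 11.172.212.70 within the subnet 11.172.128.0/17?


Subnet network: 11.172.128.0
Test IP AND mask: 11.172.128.0
Yes, 11.172.212.70 is in 11.172.128.0/17


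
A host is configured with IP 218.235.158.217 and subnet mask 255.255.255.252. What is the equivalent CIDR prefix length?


Binary: 11111111.11111111.11111111.11111100
Count leading 1s
Prefix: /30


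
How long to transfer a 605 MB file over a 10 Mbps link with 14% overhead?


Effective throughput = 10 * (1 - 14/100) = 8.6 Mbps
File size in Mb = 605 * 8 = 4840 Mb
Time = 4840 / 8.6
Time = 562.7907 seconds


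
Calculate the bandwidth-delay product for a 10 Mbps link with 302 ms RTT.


BDP = bandwidth * RTT
= 10 Mbps * 302 ms
= 10 * 1e6 * 302 / 1000 bits
= 3020000 bits
= 377500 bytes
= 368.6523 KB
BDP = 3020000 bits (377500 bytes)


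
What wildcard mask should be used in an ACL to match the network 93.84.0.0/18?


Subnet mask: 255.255.192.0
Wildcard = 255.255.255.255 - subnet mask
255 - 255 = 0
255 - 255 = 0
255 - 192 = 63
255 - 0 = 255
Wildcard: 0.0.63.255


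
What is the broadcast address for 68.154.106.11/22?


Network: 68.154.104.0/22
Host bits = 10
Set all host bits to 1:
Broadcast: 68.154.107.255


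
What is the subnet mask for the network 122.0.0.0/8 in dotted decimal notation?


/8 means 8 network bits, 24 host bits
Binary: 11111111000000000000000000000000
Mask: 255.0.0.0


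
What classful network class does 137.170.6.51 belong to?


First octet: 137
Binary: 10001001
10xxxxxx -> Class B (128-191)
Class B, default mask 255.255.0.0 (/16)


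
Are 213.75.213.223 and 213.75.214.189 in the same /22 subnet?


Mask: 255.255.252.0
213.75.213.223 AND mask = 213.75.212.0
213.75.214.189 AND mask = 213.75.212.0
Yes, same subnet (213.75.212.0)


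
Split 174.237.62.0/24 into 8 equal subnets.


New prefix = 24 + 3 = 27
Each subnet has 32 addresses
  174.237.62.0/27
  174.237.62.32/27
  174.237.62.64/27
  174.237.62.96/27
  174.237.62.128/27
  174.237.62.160/27
  174.237.62.192/27
  174.237.62.224/27
Subnets: 174.237.62.0/27, 174.237.62.32/27, 174.237.62.64/27, 174.237.62.96/27, 174.237.62.128/27, 174.237.62.160/27, 174.237.62.192/27, 174.237.62.224/27


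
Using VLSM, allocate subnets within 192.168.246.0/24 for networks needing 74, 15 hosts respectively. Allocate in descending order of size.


74 hosts -> /25 (126 usable): 192.168.246.0/25
15 hosts -> /27 (30 usable): 192.168.246.128/27
Allocation: 192.168.246.0/25 (74 hosts, 126 usable); 192.168.246.128/27 (15 hosts, 30 usable)


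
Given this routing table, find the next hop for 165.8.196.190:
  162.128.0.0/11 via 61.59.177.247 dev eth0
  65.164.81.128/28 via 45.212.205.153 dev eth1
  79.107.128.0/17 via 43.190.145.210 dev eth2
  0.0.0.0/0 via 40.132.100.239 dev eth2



Longest prefix match for 165.8.196.190:
  /11 162.128.0.0: no
  /28 65.164.81.128: no
  /17 79.107.128.0: no
  /0 0.0.0.0: MATCH
Selected: next-hop 40.132.100.239 via eth2 (matched /0)


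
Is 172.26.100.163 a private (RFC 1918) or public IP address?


RFC 1918 private ranges:
  10.0.0.0/8 (10.0.0.0 - 10.255.255.255)
  172.16.0.0/12 (172.16.0.0 - 172.31.255.255)
  192.168.0.0/16 (192.168.0.0 - 192.168.255.255)
Private (in 172.16.0.0/12)


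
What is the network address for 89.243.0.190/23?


IP:   01011001.11110011.00000000.10111110
Mask: 11111111.11111111.11111110.00000000
AND operation:
Net:  01011001.11110011.00000000.00000000
Network: 89.243.0.0/23


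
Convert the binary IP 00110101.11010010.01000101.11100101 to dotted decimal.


00110101 = 53
11010010 = 210
01000101 = 69
11100101 = 229
IP: 53.210.69.229


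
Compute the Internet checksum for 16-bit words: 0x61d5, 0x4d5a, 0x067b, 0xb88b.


Sum all words (with carry folding):
+ 0x61d5 = 0x61d5
+ 0x4d5a = 0xaf2f
+ 0x067b = 0xb5aa
+ 0xb88b = 0x6e36
One's complement: ~0x6e36
Checksum = 0x91c9


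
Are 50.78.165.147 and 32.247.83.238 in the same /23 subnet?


Mask: 255.255.254.0
50.78.165.147 AND mask = 50.78.164.0
32.247.83.238 AND mask = 32.247.82.0
No, different subnets (50.78.164.0 vs 32.247.82.0)


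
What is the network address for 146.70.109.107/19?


IP:   10010010.01000110.01101101.01101011
Mask: 11111111.11111111.11100000.00000000
AND operation:
Net:  10010010.01000110.01100000.00000000
Network: 146.70.96.0/19


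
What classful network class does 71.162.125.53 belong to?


First octet: 71
Binary: 01000111
0xxxxxxx -> Class A (1-126)
Class A, default mask 255.0.0.0 (/8)


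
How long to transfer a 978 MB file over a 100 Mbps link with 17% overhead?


Effective throughput = 100 * (1 - 17/100) = 83 Mbps
File size in Mb = 978 * 8 = 7824 Mb
Time = 7824 / 83
Time = 94.2651 seconds


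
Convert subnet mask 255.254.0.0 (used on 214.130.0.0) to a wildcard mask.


Subnet mask: 255.254.0.0
Wildcard = 255.255.255.255 - subnet mask
255 - 255 = 0
255 - 254 = 1
255 - 0 = 255
255 - 0 = 255
Wildcard: 0.1.255.255


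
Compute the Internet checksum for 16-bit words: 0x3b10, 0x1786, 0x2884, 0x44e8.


Sum all words (with carry folding):
+ 0x3b10 = 0x3b10
+ 0x1786 = 0x5296
+ 0x2884 = 0x7b1a
+ 0x44e8 = 0xc002
One's complement: ~0xc002
Checksum = 0x3ffd


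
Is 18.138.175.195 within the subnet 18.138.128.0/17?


Subnet network: 18.138.128.0
Test IP AND mask: 18.138.128.0
Yes, 18.138.175.195 is in 18.138.128.0/17


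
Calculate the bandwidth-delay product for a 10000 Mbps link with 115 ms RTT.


BDP = bandwidth * RTT
= 10000 Mbps * 115 ms
= 10000 * 1e6 * 115 / 1000 bits
= 1150000000 bits
= 143750000 bytes
= 140380.8594 KB
BDP = 1150000000 bits (143750000 bytes)


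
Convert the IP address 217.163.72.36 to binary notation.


217 = 11011001
163 = 10100011
72 = 01001000
36 = 00100100
Binary: 11011001.10100011.01001000.00100100


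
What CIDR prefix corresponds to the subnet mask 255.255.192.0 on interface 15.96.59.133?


Binary: 11111111.11111111.11000000.00000000
Count leading 1s
Prefix: /18


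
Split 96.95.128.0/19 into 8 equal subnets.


New prefix = 19 + 3 = 22
Each subnet has 1024 addresses
  96.95.128.0/22
  96.95.132.0/22
  96.95.136.0/22
  96.95.140.0/22
  96.95.144.0/22
  96.95.148.0/22
  96.95.152.0/22
  96.95.156.0/22
Subnets: 96.95.128.0/22, 96.95.132.0/22, 96.95.136.0/22, 96.95.140.0/22, 96.95.144.0/22, 96.95.148.0/22, 96.95.152.0/22, 96.95.156.0/22


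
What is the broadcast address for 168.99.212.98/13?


Network: 168.96.0.0/13
Host bits = 19
Set all host bits to 1:
Broadcast: 168.103.255.255


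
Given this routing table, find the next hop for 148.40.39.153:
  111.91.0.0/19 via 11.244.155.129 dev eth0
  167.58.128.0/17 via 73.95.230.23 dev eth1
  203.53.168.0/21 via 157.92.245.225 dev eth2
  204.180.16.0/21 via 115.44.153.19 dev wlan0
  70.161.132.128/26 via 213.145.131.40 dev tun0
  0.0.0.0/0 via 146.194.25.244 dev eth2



Longest prefix match for 148.40.39.153:
  /19 111.91.0.0: no
  /17 167.58.128.0: no
  /21 203.53.168.0: no
  /21 204.180.16.0: no
  /26 70.161.132.128: no
  /0 0.0.0.0: MATCH
Selected: next-hop 146.194.25.244 via eth2 (matched /0)


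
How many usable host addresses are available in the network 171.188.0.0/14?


Host bits = 32 - 14 = 18
Total addresses = 2^18 = 262144
Usable = total - 2 (network and broadcast)
Usable hosts: 262142


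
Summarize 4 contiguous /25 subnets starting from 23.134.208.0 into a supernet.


Original prefix: /25
Number of subnets: 4 = 2^2
New prefix = 25 - 2 = 23
Supernet: 23.134.208.0/23


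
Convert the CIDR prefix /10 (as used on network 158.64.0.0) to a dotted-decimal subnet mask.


/10 means 10 network bits, 22 host bits
Binary: 11111111110000000000000000000000
Mask: 255.192.0.0


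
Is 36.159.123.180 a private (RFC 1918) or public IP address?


RFC 1918 private ranges:
  10.0.0.0/8 (10.0.0.0 - 10.255.255.255)
  172.16.0.0/12 (172.16.0.0 - 172.31.255.255)
  192.168.0.0/16 (192.168.0.0 - 192.168.255.255)
Public (not in any RFC 1918 range)


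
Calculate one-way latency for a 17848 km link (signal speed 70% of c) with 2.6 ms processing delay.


Speed = 0.7 * 3e5 km/s = 210000 km/s
Propagation delay = 17848 / 210000 = 0.085 s = 84.9905 ms
Processing delay = 2.6 ms
Total one-way latency = 87.5905 ms


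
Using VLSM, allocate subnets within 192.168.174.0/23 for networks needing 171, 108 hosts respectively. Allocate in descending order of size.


171 hosts -> /24 (254 usable): 192.168.174.0/24
108 hosts -> /25 (126 usable): 192.168.175.0/25
Allocation: 192.168.174.0/24 (171 hosts, 254 usable); 192.168.175.0/25 (108 hosts, 126 usable)


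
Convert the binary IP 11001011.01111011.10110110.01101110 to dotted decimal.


11001011 = 203
01111011 = 123
10110110 = 182
01101110 = 110
IP: 203.123.182.110


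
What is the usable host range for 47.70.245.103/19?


Network: 47.70.224.0
Broadcast: 47.70.255.255
First usable = network + 1
Last usable = broadcast - 1
Range: 47.70.224.1 to 47.70.255.254


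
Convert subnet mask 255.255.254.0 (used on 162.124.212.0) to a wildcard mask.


Subnet mask: 255.255.254.0
Wildcard = 255.255.255.255 - subnet mask
255 - 255 = 0
255 - 255 = 0
255 - 254 = 1
255 - 0 = 255
Wildcard: 0.0.1.255


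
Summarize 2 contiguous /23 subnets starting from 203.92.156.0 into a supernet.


Original prefix: /23
Number of subnets: 2 = 2^1
New prefix = 23 - 1 = 22
Supernet: 203.92.156.0/22


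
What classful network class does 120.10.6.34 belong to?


First octet: 120
Binary: 01111000
0xxxxxxx -> Class A (1-126)
Class A, default mask 255.0.0.0 (/8)


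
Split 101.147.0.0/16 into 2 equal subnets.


New prefix = 16 + 1 = 17
Each subnet has 32768 addresses
  101.147.0.0/17
  101.147.128.0/17
Subnets: 101.147.0.0/17, 101.147.128.0/17


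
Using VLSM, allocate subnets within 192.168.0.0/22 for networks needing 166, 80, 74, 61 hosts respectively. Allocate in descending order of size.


166 hosts -> /24 (254 usable): 192.168.0.0/24
80 hosts -> /25 (126 usable): 192.168.1.0/25
74 hosts -> /25 (126 usable): 192.168.1.128/25
61 hosts -> /26 (62 usable): 192.168.2.0/26
Allocation: 192.168.0.0/24 (166 hosts, 254 usable); 192.168.1.0/25 (80 hosts, 126 usable); 192.168.1.128/25 (74 hosts, 126 usable); 192.168.2.0/26 (61 hosts, 62 usable)


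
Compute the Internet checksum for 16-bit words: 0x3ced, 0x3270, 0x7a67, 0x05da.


Sum all words (with carry folding):
+ 0x3ced = 0x3ced
+ 0x3270 = 0x6f5d
+ 0x7a67 = 0xe9c4
+ 0x05da = 0xef9e
One's complement: ~0xef9e
Checksum = 0x1061


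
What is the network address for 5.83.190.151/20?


IP:   00000101.01010011.10111110.10010111
Mask: 11111111.11111111.11110000.00000000
AND operation:
Net:  00000101.01010011.10110000.00000000
Network: 5.83.176.0/20


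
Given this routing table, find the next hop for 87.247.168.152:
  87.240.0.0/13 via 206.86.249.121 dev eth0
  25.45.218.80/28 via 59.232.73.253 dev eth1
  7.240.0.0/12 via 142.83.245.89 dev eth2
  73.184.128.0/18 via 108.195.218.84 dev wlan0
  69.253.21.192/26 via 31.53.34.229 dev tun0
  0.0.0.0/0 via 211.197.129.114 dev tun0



Longest prefix match for 87.247.168.152:
  /13 87.240.0.0: MATCH
  /28 25.45.218.80: no
  /12 7.240.0.0: no
  /18 73.184.128.0: no
  /26 69.253.21.192: no
  /0 0.0.0.0: MATCH
Selected: next-hop 206.86.249.121 via eth0 (matched /13)


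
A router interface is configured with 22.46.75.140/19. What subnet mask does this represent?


/19 means 19 network bits, 13 host bits
Binary: 11111111111111111110000000000000
Mask: 255.255.224.0


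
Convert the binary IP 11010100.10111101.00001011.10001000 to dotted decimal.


11010100 = 212
10111101 = 189
00001011 = 11
10001000 = 136
IP: 212.189.11.136


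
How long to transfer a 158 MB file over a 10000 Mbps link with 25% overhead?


Effective throughput = 10000 * (1 - 25/100) = 7500 Mbps
File size in Mb = 158 * 8 = 1264 Mb
Time = 1264 / 7500
Time = 0.1685 seconds


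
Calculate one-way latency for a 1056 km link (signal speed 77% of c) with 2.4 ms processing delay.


Speed = 0.77 * 3e5 km/s = 231000 km/s
Propagation delay = 1056 / 231000 = 0.0046 s = 4.5714 ms
Processing delay = 2.4 ms
Total one-way latency = 6.9714 ms


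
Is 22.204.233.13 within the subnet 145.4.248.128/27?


Subnet network: 145.4.248.128
Test IP AND mask: 22.204.233.0
No, 22.204.233.13 is not in 145.4.248.128/27


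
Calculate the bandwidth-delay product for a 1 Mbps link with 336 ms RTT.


BDP = bandwidth * RTT
= 1 Mbps * 336 ms
= 1 * 1e6 * 336 / 1000 bits
= 336000 bits
= 42000 bytes
= 41.0156 KB
BDP = 336000 bits (42000 bytes)


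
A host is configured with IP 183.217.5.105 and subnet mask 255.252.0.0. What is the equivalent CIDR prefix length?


Binary: 11111111.11111100.00000000.00000000
Count leading 1s
Prefix: /14


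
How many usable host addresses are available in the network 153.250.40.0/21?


Host bits = 32 - 21 = 11
Total addresses = 2^11 = 2048
Usable = total - 2 (network and broadcast)
Usable hosts: 2046


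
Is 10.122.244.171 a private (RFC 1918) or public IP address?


RFC 1918 private ranges:
  10.0.0.0/8 (10.0.0.0 - 10.255.255.255)
  172.16.0.0/12 (172.16.0.0 - 172.31.255.255)
  192.168.0.0/16 (192.168.0.0 - 192.168.255.255)
Private (in 10.0.0.0/8)


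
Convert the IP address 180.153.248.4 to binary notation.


180 = 10110100
153 = 10011001
248 = 11111000
4 = 00000100
Binary: 10110100.10011001.11111000.00000100


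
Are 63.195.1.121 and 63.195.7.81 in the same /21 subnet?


Mask: 255.255.248.0
63.195.1.121 AND mask = 63.195.0.0
63.195.7.81 AND mask = 63.195.0.0
Yes, same subnet (63.195.0.0)


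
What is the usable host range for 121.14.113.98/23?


Network: 121.14.112.0
Broadcast: 121.14.113.255
First usable = network + 1
Last usable = broadcast - 1
Range: 121.14.112.1 to 121.14.113.254


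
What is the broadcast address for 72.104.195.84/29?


Network: 72.104.195.80/29
Host bits = 3
Set all host bits to 1:
Broadcast: 72.104.195.87


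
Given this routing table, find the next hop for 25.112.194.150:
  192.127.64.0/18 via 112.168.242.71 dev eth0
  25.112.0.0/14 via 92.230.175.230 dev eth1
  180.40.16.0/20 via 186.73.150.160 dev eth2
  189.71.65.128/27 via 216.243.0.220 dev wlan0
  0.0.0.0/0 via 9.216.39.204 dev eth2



Longest prefix match for 25.112.194.150:
  /18 192.127.64.0: no
  /14 25.112.0.0: MATCH
  /20 180.40.16.0: no
  /27 189.71.65.128: no
  /0 0.0.0.0: MATCH
Selected: next-hop 92.230.175.230 via eth1 (matched /14)


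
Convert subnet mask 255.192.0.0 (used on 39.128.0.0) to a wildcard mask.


Subnet mask: 255.192.0.0
Wildcard = 255.255.255.255 - subnet mask
255 - 255 = 0
255 - 192 = 63
255 - 0 = 255
255 - 0 = 255
Wildcard: 0.63.255.255


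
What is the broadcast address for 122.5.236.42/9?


Network: 122.0.0.0/9
Host bits = 23
Set all host bits to 1:
Broadcast: 122.127.255.255


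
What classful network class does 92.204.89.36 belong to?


First octet: 92
Binary: 01011100
0xxxxxxx -> Class A (1-126)
Class A, default mask 255.0.0.0 (/8)


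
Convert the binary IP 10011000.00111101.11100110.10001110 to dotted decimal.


10011000 = 152
00111101 = 61
11100110 = 230
10001110 = 142
IP: 152.61.230.142


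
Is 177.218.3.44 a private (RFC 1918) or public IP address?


RFC 1918 private ranges:
  10.0.0.0/8 (10.0.0.0 - 10.255.255.255)
  172.16.0.0/12 (172.16.0.0 - 172.31.255.255)
  192.168.0.0/16 (192.168.0.0 - 192.168.255.255)
Public (not in any RFC 1918 range)


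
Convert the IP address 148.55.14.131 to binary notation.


148 = 10010100
55 = 00110111
14 = 00001110
131 = 10000011
Binary: 10010100.00110111.00001110.10000011


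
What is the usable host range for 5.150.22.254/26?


Network: 5.150.22.192
Broadcast: 5.150.22.255
First usable = network + 1
Last usable = broadcast - 1
Range: 5.150.22.193 to 5.150.22.254


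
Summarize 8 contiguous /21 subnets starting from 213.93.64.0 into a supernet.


Original prefix: /21
Number of subnets: 8 = 2^3
New prefix = 21 - 3 = 18
Supernet: 213.93.64.0/18


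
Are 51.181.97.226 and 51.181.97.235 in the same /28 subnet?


Mask: 255.255.255.240
51.181.97.226 AND mask = 51.181.97.224
51.181.97.235 AND mask = 51.181.97.224
Yes, same subnet (51.181.97.224)


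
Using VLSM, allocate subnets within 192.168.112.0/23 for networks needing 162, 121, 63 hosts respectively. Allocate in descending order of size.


162 hosts -> /24 (254 usable): 192.168.112.0/24
121 hosts -> /25 (126 usable): 192.168.113.0/25
63 hosts -> /25 (126 usable): 192.168.113.128/25
Allocation: 192.168.112.0/24 (162 hosts, 254 usable); 192.168.113.0/25 (121 hosts, 126 usable); 192.168.113.128/25 (63 hosts, 126 usable)


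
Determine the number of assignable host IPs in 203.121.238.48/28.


Host bits = 32 - 28 = 4
Total addresses = 2^4 = 16
Usable = total - 2 (network and broadcast)
Usable hosts: 14


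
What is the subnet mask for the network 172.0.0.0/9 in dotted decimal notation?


/9 means 9 network bits, 23 host bits
Binary: 11111111100000000000000000000000
Mask: 255.128.0.0


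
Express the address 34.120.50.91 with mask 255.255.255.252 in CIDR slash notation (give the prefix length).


Binary: 11111111.11111111.11111111.11111100
Count leading 1s
Prefix: /30


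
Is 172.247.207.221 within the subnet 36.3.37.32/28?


Subnet network: 36.3.37.32
Test IP AND mask: 172.247.207.208
No, 172.247.207.221 is not in 36.3.37.32/28


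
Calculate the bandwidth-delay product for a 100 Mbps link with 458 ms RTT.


BDP = bandwidth * RTT
= 100 Mbps * 458 ms
= 100 * 1e6 * 458 / 1000 bits
= 45800000 bits
= 5725000 bytes
= 5590.8203 KB
BDP = 45800000 bits (5725000 bytes)


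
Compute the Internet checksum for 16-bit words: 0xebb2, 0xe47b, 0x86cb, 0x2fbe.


Sum all words (with carry folding):
+ 0xebb2 = 0xebb2
+ 0xe47b = 0xd02e
+ 0x86cb = 0x56fa
+ 0x2fbe = 0x86b8
One's complement: ~0x86b8
Checksum = 0x7947


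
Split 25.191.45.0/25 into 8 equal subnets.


New prefix = 25 + 3 = 28
Each subnet has 16 addresses
  25.191.45.0/28
  25.191.45.16/28
  25.191.45.32/28
  25.191.45.48/28
  25.191.45.64/28
  25.191.45.80/28
  25.191.45.96/28
  25.191.45.112/28
Subnets: 25.191.45.0/28, 25.191.45.16/28, 25.191.45.32/28, 25.191.45.48/28, 25.191.45.64/28, 25.191.45.80/28, 25.191.45.96/28, 25.191.45.112/28


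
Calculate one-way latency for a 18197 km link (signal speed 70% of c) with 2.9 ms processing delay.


Speed = 0.7 * 3e5 km/s = 210000 km/s
Propagation delay = 18197 / 210000 = 0.0867 s = 86.6524 ms
Processing delay = 2.9 ms
Total one-way latency = 89.5524 ms


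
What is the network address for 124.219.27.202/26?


IP:   01111100.11011011.00011011.11001010
Mask: 11111111.11111111.11111111.11000000
AND operation:
Net:  01111100.11011011.00011011.11000000
Network: 124.219.27.192/26


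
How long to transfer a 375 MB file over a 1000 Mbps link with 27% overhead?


Effective throughput = 1000 * (1 - 27/100) = 730 Mbps
File size in Mb = 375 * 8 = 3000 Mb
Time = 3000 / 730
Time = 4.1096 seconds


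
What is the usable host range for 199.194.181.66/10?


Network: 199.192.0.0
Broadcast: 199.255.255.255
First usable = network + 1
Last usable = broadcast - 1
Range: 199.192.0.1 to 199.255.255.254


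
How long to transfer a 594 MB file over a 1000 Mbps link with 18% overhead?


Effective throughput = 1000 * (1 - 18/100) = 820.0 Mbps
File size in Mb = 594 * 8 = 4752 Mb
Time = 4752 / 820.0
Time = 5.7951 seconds


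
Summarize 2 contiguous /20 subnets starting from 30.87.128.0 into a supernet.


Original prefix: /20
Number of subnets: 2 = 2^1
New prefix = 20 - 1 = 19
Supernet: 30.87.128.0/19


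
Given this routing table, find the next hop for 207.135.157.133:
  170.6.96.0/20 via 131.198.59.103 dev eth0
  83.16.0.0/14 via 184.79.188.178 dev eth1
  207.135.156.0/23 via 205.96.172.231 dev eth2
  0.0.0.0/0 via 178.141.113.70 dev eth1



Longest prefix match for 207.135.157.133:
  /20 170.6.96.0: no
  /14 83.16.0.0: no
  /23 207.135.156.0: MATCH
  /0 0.0.0.0: MATCH
Selected: next-hop 205.96.172.231 via eth2 (matched /23)


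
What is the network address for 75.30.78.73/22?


IP:   01001011.00011110.01001110.01001001
Mask: 11111111.11111111.11111100.00000000
AND operation:
Net:  01001011.00011110.01001100.00000000
Network: 75.30.76.0/22


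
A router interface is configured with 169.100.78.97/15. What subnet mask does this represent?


/15 means 15 network bits, 17 host bits
Binary: 11111111111111100000000000000000
Mask: 255.254.0.0


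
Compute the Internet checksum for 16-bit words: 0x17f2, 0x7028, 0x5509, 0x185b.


Sum all words (with carry folding):
+ 0x17f2 = 0x17f2
+ 0x7028 = 0x881a
+ 0x5509 = 0xdd23
+ 0x185b = 0xf57e
One's complement: ~0xf57e
Checksum = 0x0a81


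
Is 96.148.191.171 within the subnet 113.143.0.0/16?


Subnet network: 113.143.0.0
Test IP AND mask: 96.148.0.0
No, 96.148.191.171 is not in 113.143.0.0/16


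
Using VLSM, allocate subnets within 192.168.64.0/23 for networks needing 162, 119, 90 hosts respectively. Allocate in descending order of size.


162 hosts -> /24 (254 usable): 192.168.64.0/24
119 hosts -> /25 (126 usable): 192.168.65.0/25
90 hosts -> /25 (126 usable): 192.168.65.128/25
Allocation: 192.168.64.0/24 (162 hosts, 254 usable); 192.168.65.0/25 (119 hosts, 126 usable); 192.168.65.128/25 (90 hosts, 126 usable)


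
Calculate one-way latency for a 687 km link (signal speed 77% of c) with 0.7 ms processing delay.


Speed = 0.77 * 3e5 km/s = 231000 km/s
Propagation delay = 687 / 231000 = 0.003 s = 2.974 ms
Processing delay = 0.7 ms
Total one-way latency = 3.674 ms


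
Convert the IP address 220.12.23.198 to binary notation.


220 = 11011100
12 = 00001100
23 = 00010111
198 = 11000110
Binary: 11011100.00001100.00010111.11000110


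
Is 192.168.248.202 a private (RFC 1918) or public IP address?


RFC 1918 private ranges:
  10.0.0.0/8 (10.0.0.0 - 10.255.255.255)
  172.16.0.0/12 (172.16.0.0 - 172.31.255.255)
  192.168.0.0/16 (192.168.0.0 - 192.168.255.255)
Private (in 192.168.0.0/16)


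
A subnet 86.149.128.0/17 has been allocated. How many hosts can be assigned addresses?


Host bits = 32 - 17 = 15
Total addresses = 2^15 = 32768
Usable = total - 2 (network and broadcast)
Usable hosts: 32766


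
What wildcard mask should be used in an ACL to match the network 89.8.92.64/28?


Subnet mask: 255.255.255.240
Wildcard = 255.255.255.255 - subnet mask
255 - 255 = 0
255 - 255 = 0
255 - 255 = 0
255 - 240 = 15
Wildcard: 0.0.0.15


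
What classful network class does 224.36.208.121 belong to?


First octet: 224
Binary: 11100000
1110xxxx -> Class D (224-239)
Class D (multicast), default mask N/A


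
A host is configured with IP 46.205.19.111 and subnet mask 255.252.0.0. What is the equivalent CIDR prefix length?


Binary: 11111111.11111100.00000000.00000000
Count leading 1s
Prefix: /14


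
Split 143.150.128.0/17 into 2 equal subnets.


New prefix = 17 + 1 = 18
Each subnet has 16384 addresses
  143.150.128.0/18
  143.150.192.0/18
Subnets: 143.150.128.0/18, 143.150.192.0/18


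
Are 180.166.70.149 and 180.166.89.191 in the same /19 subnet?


Mask: 255.255.224.0
180.166.70.149 AND mask = 180.166.64.0
180.166.89.191 AND mask = 180.166.64.0
Yes, same subnet (180.166.64.0)


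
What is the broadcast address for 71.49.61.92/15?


Network: 71.48.0.0/15
Host bits = 17
Set all host bits to 1:
Broadcast: 71.49.255.255


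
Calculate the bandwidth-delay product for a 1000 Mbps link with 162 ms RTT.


BDP = bandwidth * RTT
= 1000 Mbps * 162 ms
= 1000 * 1e6 * 162 / 1000 bits
= 162000000 bits
= 20250000 bytes
= 19775.3906 KB
BDP = 162000000 bits (20250000 bytes)


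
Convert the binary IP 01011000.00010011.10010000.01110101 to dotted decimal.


01011000 = 88
00010011 = 19
10010000 = 144
01110101 = 117
IP: 88.19.144.117


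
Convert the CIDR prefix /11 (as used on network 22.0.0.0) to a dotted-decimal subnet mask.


/11 means 11 network bits, 21 host bits
Binary: 11111111111000000000000000000000
Mask: 255.224.0.0


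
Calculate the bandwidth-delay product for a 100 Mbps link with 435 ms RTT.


BDP = bandwidth * RTT
= 100 Mbps * 435 ms
= 100 * 1e6 * 435 / 1000 bits
= 43500000 bits
= 5437500 bytes
= 5310.0586 KB
BDP = 43500000 bits (5437500 bytes)


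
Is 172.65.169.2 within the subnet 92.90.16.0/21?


Subnet network: 92.90.16.0
Test IP AND mask: 172.65.168.0
No, 172.65.169.2 is not in 92.90.16.0/21


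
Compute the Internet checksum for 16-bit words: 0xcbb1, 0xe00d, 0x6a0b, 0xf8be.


Sum all words (with carry folding):
+ 0xcbb1 = 0xcbb1
+ 0xe00d = 0xabbf
+ 0x6a0b = 0x15cb
+ 0xf8be = 0x0e8a
One's complement: ~0x0e8a
Checksum = 0xf175


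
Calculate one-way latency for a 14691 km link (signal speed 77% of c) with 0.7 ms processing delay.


Speed = 0.77 * 3e5 km/s = 231000 km/s
Propagation delay = 14691 / 231000 = 0.0636 s = 63.5974 ms
Processing delay = 0.7 ms
Total one-way latency = 64.2974 ms


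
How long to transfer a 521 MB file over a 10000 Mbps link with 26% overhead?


Effective throughput = 10000 * (1 - 26/100) = 7400 Mbps
File size in Mb = 521 * 8 = 4168 Mb
Time = 4168 / 7400
Time = 0.5632 seconds


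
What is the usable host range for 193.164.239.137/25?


Network: 193.164.239.128
Broadcast: 193.164.239.255
First usable = network + 1
Last usable = broadcast - 1
Range: 193.164.239.129 to 193.164.239.254


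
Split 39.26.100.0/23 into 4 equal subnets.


New prefix = 23 + 2 = 25
Each subnet has 128 addresses
  39.26.100.0/25
  39.26.100.128/25
  39.26.101.0/25
  39.26.101.128/25
Subnets: 39.26.100.0/25, 39.26.100.128/25, 39.26.101.0/25, 39.26.101.128/25


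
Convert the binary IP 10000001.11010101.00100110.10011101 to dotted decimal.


10000001 = 129
11010101 = 213
00100110 = 38
10011101 = 157
IP: 129.213.38.157


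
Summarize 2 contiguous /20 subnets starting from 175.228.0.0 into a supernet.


Original prefix: /20
Number of subnets: 2 = 2^1
New prefix = 20 - 1 = 19
Supernet: 175.228.0.0/19


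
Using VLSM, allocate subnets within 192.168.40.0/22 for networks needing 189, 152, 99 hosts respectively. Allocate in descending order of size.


189 hosts -> /24 (254 usable): 192.168.40.0/24
152 hosts -> /24 (254 usable): 192.168.41.0/24
99 hosts -> /25 (126 usable): 192.168.42.0/25
Allocation: 192.168.40.0/24 (189 hosts, 254 usable); 192.168.41.0/24 (152 hosts, 254 usable); 192.168.42.0/25 (99 hosts, 126 usable)


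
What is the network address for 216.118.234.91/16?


IP:   11011000.01110110.11101010.01011011
Mask: 11111111.11111111.00000000.00000000
AND operation:
Net:  11011000.01110110.00000000.00000000
Network: 216.118.0.0/16


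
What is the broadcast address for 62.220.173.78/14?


Network: 62.220.0.0/14
Host bits = 18
Set all host bits to 1:
Broadcast: 62.223.255.255


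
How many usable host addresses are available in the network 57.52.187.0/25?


Host bits = 32 - 25 = 7
Total addresses = 2^7 = 128
Usable = total - 2 (network and broadcast)
Usable hosts: 126


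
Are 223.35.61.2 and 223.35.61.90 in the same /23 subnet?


Mask: 255.255.254.0
223.35.61.2 AND mask = 223.35.60.0
223.35.61.90 AND mask = 223.35.60.0
Yes, same subnet (223.35.60.0)


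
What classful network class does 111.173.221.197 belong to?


First octet: 111
Binary: 01101111
0xxxxxxx -> Class A (1-126)
Class A, default mask 255.0.0.0 (/8)


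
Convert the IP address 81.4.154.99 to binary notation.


81 = 01010001
4 = 00000100
154 = 10011010
99 = 01100011
Binary: 01010001.00000100.10011010.01100011


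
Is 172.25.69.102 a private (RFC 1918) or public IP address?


RFC 1918 private ranges:
  10.0.0.0/8 (10.0.0.0 - 10.255.255.255)
  172.16.0.0/12 (172.16.0.0 - 172.31.255.255)
  192.168.0.0/16 (192.168.0.0 - 192.168.255.255)
Private (in 172.16.0.0/12)


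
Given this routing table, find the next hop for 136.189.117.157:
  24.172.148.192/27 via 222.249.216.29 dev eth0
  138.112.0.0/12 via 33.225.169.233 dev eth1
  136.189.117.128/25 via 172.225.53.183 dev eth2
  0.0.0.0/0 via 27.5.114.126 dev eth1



Longest prefix match for 136.189.117.157:
  /27 24.172.148.192: no
  /12 138.112.0.0: no
  /25 136.189.117.128: MATCH
  /0 0.0.0.0: MATCH
Selected: next-hop 172.225.53.183 via eth2 (matched /25)


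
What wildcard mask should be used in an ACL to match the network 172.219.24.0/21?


Subnet mask: 255.255.248.0
Wildcard = 255.255.255.255 - subnet mask
255 - 255 = 0
255 - 255 = 0
255 - 248 = 7
255 - 0 = 255
Wildcard: 0.0.7.255


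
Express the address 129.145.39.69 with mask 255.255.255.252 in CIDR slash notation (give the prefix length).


Binary: 11111111.11111111.11111111.11111100
Count leading 1s
Prefix: /30


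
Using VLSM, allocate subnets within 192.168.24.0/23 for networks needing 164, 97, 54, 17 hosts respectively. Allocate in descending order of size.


164 hosts -> /24 (254 usable): 192.168.24.0/24
97 hosts -> /25 (126 usable): 192.168.25.0/25
54 hosts -> /26 (62 usable): 192.168.25.128/26
17 hosts -> /27 (30 usable): 192.168.25.192/27
Allocation: 192.168.24.0/24 (164 hosts, 254 usable); 192.168.25.0/25 (97 hosts, 126 usable); 192.168.25.128/26 (54 hosts, 62 usable); 192.168.25.192/27 (17 hosts, 30 usable)
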